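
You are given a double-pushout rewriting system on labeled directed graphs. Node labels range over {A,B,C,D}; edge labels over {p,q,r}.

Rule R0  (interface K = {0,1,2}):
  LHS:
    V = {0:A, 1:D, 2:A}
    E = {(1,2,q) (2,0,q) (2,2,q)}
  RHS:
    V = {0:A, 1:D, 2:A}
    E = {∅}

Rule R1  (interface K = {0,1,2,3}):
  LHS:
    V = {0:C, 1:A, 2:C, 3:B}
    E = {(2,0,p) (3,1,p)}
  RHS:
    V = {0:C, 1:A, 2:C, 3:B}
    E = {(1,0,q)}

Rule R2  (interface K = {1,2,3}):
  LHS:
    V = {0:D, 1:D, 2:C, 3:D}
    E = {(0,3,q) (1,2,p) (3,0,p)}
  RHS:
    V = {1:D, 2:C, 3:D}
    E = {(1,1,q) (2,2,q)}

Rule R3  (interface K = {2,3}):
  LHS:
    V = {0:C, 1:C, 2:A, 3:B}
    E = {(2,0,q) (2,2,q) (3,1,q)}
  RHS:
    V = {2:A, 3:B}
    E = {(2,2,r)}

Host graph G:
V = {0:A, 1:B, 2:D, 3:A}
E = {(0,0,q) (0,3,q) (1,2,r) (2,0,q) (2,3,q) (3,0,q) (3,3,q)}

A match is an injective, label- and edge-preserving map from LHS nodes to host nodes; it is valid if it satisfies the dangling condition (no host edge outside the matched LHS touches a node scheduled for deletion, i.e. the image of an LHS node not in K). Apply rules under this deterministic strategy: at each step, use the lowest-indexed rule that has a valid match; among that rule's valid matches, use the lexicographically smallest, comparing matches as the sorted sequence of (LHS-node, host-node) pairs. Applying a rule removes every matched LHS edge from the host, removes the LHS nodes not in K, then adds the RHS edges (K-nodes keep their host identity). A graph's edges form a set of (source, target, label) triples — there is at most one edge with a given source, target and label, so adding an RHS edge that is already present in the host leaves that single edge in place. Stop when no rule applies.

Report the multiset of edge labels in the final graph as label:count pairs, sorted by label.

Answer: r:1

Steps:
start.  V:4 E:7  edges: 0-q->0 0-q->3 1-r->2 2-q->0 2-q->3 3-q->0 3-q->3
1. fire R0 via {0↦0, 1↦2, 2↦3}  →  V:4 E:4  edges: 0-q->0 0-q->3 1-r->2 2-q->0
2. fire R0 via {0↦3, 1↦2, 2↦0}  →  V:4 E:1  edges: 1-r->2
halt: no rule applies after step 2
NF edges: [(1, 2, 'r')]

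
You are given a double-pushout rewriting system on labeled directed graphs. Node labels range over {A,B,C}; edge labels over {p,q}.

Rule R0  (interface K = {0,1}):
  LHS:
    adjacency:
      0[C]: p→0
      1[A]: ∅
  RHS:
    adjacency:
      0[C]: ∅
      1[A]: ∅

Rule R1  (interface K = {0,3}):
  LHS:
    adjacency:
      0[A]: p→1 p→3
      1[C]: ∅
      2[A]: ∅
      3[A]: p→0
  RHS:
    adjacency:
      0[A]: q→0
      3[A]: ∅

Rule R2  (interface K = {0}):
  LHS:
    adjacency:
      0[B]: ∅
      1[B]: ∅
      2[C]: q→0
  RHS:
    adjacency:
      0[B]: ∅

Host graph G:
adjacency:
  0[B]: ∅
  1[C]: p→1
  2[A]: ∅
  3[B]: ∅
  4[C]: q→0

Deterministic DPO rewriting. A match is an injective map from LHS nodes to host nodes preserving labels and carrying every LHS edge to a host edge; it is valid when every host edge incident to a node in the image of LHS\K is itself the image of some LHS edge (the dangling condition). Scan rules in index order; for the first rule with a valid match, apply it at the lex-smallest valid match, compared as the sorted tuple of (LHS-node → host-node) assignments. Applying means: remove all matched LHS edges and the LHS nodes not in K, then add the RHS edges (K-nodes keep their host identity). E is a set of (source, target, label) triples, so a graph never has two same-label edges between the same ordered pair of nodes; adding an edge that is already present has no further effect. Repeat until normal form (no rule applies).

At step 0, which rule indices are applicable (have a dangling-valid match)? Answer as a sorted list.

Answer: [R0,R2]

Derivation:
R0: 1 valid match — {0↦1, 1↦2}
R1: no valid match — LHS pattern not found
R2: 1 valid match — {0↦0, 1↦3, 2↦4}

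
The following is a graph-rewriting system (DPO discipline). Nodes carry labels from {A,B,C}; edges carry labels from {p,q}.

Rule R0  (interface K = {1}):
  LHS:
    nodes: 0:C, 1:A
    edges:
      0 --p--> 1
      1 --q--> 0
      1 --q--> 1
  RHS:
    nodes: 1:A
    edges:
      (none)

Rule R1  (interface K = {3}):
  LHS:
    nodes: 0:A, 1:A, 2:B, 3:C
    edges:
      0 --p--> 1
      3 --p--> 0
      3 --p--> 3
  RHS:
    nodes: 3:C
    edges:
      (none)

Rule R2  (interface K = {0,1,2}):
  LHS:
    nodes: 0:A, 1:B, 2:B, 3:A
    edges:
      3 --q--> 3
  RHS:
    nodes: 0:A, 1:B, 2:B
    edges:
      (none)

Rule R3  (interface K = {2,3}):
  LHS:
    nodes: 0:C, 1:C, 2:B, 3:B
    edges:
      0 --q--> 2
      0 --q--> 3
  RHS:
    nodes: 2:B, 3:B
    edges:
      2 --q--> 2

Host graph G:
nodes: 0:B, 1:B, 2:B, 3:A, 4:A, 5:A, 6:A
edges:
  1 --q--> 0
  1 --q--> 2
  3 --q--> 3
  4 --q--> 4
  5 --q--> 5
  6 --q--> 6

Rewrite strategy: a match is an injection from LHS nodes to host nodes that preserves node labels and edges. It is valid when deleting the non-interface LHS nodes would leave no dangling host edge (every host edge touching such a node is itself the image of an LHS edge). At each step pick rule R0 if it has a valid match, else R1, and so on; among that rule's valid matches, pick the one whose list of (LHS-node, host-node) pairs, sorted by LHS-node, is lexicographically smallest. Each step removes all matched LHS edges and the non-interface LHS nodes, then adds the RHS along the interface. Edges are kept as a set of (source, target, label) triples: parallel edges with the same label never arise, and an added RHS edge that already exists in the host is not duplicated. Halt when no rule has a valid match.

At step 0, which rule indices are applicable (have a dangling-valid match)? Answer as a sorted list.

R0: no valid match — LHS pattern not found
R1: no valid match — LHS pattern not found
R2: 72 valid matches — {0↦3, 1↦0, 2↦1, 3↦4}, {0↦3, 1↦0, 2↦1, 3↦5}, {0↦3, 1↦0, 2↦1, 3↦6} (+69 more)
R3: no valid match — LHS pattern not found

Answer: [R2]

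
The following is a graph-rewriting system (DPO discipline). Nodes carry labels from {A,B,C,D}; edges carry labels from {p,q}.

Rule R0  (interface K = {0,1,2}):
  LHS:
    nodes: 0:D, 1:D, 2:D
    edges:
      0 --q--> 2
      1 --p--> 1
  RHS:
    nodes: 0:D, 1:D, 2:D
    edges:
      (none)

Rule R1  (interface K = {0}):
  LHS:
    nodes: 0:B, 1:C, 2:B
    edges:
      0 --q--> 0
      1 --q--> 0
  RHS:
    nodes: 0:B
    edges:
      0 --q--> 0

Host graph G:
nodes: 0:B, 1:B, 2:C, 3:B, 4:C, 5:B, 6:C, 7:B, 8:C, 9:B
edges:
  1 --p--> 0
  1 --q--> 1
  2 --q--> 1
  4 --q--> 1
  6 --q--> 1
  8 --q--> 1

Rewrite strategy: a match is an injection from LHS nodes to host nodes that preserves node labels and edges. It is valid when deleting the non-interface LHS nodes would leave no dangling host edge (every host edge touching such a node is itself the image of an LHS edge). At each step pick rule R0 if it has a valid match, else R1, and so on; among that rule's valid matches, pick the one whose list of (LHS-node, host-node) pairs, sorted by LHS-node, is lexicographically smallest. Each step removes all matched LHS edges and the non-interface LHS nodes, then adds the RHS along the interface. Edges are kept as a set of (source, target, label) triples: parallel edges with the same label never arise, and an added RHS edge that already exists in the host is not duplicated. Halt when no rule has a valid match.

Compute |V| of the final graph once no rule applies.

Answer: 2

Derivation:
initial: |V|=10 |E|=6  E = 1-p->0 1-q->1 2-q->1 4-q->1 6-q->1 8-q->1
step 1: apply R1 at {0↦1, 1↦2, 2↦3}  → |V|=8 |E|=5  E = 1-p->0 1-q->1 4-q->1 6-q->1 8-q->1
step 2: apply R1 at {0↦1, 1↦4, 2↦5}  → |V|=6 |E|=4  E = 1-p->0 1-q->1 6-q->1 8-q->1
step 3: apply R1 at {0↦1, 1↦6, 2↦7}  → |V|=4 |E|=3  E = 1-p->0 1-q->1 8-q->1
step 4: apply R1 at {0↦1, 1↦8, 2↦9}  → |V|=2 |E|=2  E = 1-p->0 1-q->1
normal form: no rule applies after step 4
NF nodes: {0:B, 1:B}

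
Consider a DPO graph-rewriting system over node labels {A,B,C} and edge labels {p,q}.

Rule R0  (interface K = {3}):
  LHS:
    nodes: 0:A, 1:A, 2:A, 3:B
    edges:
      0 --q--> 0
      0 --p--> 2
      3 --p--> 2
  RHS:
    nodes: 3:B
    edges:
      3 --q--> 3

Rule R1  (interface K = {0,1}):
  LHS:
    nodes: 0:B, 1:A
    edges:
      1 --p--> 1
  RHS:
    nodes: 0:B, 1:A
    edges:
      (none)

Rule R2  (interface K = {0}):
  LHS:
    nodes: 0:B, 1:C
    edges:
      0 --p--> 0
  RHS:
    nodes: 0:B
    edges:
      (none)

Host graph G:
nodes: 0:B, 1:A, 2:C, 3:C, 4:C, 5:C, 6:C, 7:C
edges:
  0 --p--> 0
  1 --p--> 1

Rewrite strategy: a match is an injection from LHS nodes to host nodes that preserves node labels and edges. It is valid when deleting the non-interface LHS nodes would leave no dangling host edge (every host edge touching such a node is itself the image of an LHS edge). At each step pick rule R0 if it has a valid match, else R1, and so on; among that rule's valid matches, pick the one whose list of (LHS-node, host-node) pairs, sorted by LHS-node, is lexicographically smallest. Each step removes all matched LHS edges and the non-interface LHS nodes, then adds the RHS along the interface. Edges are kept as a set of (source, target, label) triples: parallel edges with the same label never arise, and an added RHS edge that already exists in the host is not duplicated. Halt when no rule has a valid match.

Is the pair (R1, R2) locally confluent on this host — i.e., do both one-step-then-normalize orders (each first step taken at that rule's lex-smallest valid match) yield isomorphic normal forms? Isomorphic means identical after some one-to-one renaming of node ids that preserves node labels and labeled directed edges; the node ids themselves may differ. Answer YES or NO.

Answer: YES

Rewrite trace:
branch R1-first: apply at {0↦0, 1↦1} → |E|=1, then 1 more step(s) → NF |V|=7 |E|=0 V={0:B, 1:A, 3:C, 4:C, 5:C, 6:C, 7:C} E=∅
branch R2-first: apply at {0↦0, 1↦2} → |E|=1, then 1 more step(s) → NF |V|=7 |E|=0 V={0:B, 1:A, 3:C, 4:C, 5:C, 6:C, 7:C} E=∅
graphs isomorphic (equal up to label-preserving node renaming)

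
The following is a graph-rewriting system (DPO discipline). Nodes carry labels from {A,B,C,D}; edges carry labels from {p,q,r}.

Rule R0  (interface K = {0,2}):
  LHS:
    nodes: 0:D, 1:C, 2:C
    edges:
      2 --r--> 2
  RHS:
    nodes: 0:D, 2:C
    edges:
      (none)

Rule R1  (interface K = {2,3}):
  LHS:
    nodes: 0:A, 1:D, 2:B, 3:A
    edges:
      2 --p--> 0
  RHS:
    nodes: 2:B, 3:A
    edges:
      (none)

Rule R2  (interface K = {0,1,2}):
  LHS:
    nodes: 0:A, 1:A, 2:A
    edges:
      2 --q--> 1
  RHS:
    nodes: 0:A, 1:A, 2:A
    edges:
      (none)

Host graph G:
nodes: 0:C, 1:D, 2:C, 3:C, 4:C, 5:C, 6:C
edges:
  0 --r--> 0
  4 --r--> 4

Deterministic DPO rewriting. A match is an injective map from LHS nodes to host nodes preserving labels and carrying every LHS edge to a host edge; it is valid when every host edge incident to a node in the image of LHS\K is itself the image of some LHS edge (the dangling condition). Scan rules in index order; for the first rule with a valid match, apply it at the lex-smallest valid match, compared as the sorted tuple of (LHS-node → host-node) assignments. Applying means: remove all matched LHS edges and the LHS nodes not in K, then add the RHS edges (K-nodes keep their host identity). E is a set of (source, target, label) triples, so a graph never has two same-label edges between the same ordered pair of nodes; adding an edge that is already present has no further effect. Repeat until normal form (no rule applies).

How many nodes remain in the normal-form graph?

Answer: 5

Rewrite trace:
start.  V:7 E:2  edges: 0-r->0 4-r->4
1. fire R0 via {0↦1, 1↦2, 2↦0}  →  V:6 E:1  edges: 4-r->4
2. fire R0 via {0↦1, 1↦0, 2↦4}  →  V:5 E:0  edges: ∅
normal form: no rule applies after step 2
NF nodes: {1:D, 3:C, 4:C, 5:C, 6:C}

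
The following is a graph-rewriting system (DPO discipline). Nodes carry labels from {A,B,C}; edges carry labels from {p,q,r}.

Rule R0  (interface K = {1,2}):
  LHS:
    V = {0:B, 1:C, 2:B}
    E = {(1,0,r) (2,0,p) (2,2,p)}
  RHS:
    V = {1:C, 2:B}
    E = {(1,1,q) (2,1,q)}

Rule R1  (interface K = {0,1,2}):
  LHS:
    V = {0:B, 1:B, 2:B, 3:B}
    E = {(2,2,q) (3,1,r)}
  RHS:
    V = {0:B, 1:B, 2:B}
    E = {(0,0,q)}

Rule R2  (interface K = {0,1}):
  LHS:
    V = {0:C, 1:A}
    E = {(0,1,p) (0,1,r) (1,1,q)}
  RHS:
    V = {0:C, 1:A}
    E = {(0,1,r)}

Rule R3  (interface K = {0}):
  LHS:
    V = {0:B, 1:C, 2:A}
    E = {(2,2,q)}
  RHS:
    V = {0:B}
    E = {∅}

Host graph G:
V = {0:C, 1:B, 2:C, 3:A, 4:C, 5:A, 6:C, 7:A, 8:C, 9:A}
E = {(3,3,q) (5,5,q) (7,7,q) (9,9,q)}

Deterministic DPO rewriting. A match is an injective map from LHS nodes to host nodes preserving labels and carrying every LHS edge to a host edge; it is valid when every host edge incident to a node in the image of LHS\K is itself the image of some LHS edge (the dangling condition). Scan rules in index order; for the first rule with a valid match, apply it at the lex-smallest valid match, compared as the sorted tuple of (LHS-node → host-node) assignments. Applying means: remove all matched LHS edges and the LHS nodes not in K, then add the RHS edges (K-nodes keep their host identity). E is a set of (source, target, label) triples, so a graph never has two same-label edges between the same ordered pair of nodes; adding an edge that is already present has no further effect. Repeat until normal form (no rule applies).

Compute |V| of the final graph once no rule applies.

[0] host  ⇒  10 nodes, 4 edges  {3-q->3 5-q->5 7-q->7 9-q->9}
[1] R3 @ {0↦1, 1↦0, 2↦3}  ⇒  8 nodes, 3 edges  {5-q->5 7-q->7 9-q->9}
[2] R3 @ {0↦1, 1↦2, 2↦5}  ⇒  6 nodes, 2 edges  {7-q->7 9-q->9}
[3] R3 @ {0↦1, 1↦4, 2↦7}  ⇒  4 nodes, 1 edges  {9-q->9}
[4] R3 @ {0↦1, 1↦6, 2↦9}  ⇒  2 nodes, 0 edges  {∅}
normal form: no rule applies after step 4
NF nodes: {1:B, 8:C}

Answer: 2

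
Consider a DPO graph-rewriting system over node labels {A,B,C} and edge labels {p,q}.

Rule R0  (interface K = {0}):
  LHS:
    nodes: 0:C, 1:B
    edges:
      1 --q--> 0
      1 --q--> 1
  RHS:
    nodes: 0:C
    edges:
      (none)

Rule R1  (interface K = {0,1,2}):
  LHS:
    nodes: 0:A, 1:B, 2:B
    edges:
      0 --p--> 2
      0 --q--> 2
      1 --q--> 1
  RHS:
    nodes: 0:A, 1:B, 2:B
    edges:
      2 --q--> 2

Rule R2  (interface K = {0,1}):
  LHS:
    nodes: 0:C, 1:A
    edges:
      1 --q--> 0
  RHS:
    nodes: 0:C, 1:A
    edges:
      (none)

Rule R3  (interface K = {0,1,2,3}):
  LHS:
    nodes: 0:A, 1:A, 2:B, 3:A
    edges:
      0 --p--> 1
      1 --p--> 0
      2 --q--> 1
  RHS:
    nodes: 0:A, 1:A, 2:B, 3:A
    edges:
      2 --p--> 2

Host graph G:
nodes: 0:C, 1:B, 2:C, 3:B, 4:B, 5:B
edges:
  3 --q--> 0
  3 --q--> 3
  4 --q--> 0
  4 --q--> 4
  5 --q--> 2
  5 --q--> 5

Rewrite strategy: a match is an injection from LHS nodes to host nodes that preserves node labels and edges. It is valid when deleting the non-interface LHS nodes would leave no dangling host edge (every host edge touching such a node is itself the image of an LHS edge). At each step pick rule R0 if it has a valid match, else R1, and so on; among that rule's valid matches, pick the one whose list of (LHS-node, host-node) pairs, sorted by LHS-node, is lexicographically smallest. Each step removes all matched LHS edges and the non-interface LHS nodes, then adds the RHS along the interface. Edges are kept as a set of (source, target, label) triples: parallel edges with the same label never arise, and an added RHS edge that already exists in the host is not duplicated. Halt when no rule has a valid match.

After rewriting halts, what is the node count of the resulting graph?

Answer: 3

Rewrite trace:
initial: |V|=6 |E|=6  E = 3-q->0 3-q->3 4-q->0 4-q->4 5-q->2 5-q->5
step 1: apply R0 at {0↦0, 1↦3}  → |V|=5 |E|=4  E = 4-q->0 4-q->4 5-q->2 5-q->5
step 2: apply R0 at {0↦0, 1↦4}  → |V|=4 |E|=2  E = 5-q->2 5-q->5
step 3: apply R0 at {0↦2, 1↦5}  → |V|=3 |E|=0  E = ∅
final graph: no rule applies after step 3
NF nodes: {0:C, 1:B, 2:C}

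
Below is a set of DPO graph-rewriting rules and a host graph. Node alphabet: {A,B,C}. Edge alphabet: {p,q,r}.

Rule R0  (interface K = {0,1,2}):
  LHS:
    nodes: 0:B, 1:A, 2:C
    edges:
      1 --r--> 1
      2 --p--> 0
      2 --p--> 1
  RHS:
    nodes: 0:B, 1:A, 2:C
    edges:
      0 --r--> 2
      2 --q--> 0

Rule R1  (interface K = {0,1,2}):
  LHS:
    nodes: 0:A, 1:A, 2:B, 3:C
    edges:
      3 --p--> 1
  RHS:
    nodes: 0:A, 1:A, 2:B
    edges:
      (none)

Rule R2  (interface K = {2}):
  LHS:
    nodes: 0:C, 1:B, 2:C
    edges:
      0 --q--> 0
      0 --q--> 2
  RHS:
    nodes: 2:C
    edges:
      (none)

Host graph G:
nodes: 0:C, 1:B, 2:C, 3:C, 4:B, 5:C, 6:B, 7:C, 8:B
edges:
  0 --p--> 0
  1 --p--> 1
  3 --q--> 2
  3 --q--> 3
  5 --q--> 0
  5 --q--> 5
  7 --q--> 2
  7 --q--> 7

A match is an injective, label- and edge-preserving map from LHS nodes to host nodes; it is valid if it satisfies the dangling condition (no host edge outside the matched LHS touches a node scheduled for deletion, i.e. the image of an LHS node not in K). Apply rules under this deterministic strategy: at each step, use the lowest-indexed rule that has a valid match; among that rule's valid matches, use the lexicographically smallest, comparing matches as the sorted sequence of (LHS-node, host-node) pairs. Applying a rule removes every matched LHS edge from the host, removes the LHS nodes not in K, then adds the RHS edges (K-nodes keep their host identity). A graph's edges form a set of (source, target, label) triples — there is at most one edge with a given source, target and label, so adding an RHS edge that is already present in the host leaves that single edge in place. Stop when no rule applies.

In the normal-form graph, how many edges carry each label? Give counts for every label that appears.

Answer: p:2

Steps:
start.  V:9 E:8  edges: 0-p->0 1-p->1 3-q->2 3-q->3 5-q->0 5-q->5 7-q->2 7-q->7
1. fire R2 via {0↦3, 1↦4, 2↦2}  →  V:7 E:6  edges: 0-p->0 1-p->1 5-q->0 5-q->5 7-q->2 7-q->7
2. fire R2 via {0↦5, 1↦6, 2↦0}  →  V:5 E:4  edges: 0-p->0 1-p->1 7-q->2 7-q->7
3. fire R2 via {0↦7, 1↦8, 2↦2}  →  V:3 E:2  edges: 0-p->0 1-p->1
halt: no rule applies after step 3
NF edges: [(0, 0, 'p'), (1, 1, 'p')]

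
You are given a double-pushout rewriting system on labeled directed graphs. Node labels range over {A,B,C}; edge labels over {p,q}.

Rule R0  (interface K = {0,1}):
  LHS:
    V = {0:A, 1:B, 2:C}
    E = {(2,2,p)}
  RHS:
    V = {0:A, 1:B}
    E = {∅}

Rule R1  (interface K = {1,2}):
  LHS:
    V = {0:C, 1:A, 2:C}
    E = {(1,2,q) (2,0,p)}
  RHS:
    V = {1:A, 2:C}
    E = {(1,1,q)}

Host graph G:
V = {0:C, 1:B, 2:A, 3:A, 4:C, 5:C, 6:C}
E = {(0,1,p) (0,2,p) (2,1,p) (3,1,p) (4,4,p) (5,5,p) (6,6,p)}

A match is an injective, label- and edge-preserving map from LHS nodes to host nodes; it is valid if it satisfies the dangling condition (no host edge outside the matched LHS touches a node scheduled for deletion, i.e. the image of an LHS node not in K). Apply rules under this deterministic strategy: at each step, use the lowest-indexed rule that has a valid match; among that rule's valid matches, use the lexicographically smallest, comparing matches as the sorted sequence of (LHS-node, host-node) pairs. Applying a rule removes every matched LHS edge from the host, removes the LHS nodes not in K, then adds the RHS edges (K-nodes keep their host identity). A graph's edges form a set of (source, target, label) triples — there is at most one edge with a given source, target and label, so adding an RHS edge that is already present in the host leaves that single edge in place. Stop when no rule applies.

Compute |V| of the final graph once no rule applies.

Answer: 4

Steps:
[0] host  ⇒  7 nodes, 7 edges  {0-p->1 0-p->2 2-p->1 3-p->1 4-p->4 5-p->5 6-p->6}
[1] R0 @ {0↦2, 1↦1, 2↦4}  ⇒  6 nodes, 6 edges  {0-p->1 0-p->2 2-p->1 3-p->1 5-p->5 6-p->6}
[2] R0 @ {0↦2, 1↦1, 2↦5}  ⇒  5 nodes, 5 edges  {0-p->1 0-p->2 2-p->1 3-p->1 6-p->6}
[3] R0 @ {0↦2, 1↦1, 2↦6}  ⇒  4 nodes, 4 edges  {0-p->1 0-p->2 2-p->1 3-p->1}
normal form: no rule applies after step 3
NF nodes: {0:C, 1:B, 2:A, 3:A}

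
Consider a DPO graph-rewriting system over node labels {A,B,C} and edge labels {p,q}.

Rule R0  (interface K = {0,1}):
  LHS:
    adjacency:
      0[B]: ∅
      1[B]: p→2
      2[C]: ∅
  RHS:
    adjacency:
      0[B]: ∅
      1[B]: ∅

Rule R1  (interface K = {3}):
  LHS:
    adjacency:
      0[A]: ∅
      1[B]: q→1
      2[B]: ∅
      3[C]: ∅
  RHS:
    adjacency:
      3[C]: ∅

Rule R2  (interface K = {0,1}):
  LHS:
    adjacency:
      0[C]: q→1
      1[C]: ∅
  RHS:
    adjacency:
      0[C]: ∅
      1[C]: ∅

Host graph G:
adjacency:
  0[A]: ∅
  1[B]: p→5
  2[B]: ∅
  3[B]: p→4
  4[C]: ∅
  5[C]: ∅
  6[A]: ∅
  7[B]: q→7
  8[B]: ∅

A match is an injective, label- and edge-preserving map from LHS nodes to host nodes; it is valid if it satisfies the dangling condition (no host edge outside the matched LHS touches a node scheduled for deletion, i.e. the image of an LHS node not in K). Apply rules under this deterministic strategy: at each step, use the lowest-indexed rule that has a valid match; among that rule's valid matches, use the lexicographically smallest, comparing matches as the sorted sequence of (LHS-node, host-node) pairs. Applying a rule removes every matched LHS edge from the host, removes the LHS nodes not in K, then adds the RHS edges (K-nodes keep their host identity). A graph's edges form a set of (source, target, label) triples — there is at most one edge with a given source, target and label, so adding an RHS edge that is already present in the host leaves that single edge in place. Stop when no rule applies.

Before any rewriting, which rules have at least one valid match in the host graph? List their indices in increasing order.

Answer: [R0,R1]

Steps:
R0: 8 valid matches — {0↦1, 1↦3, 2↦4}, {0↦2, 1↦1, 2↦5}, {0↦2, 1↦3, 2↦4} (+5 more)
R1: 8 valid matches — {0↦0, 1↦7, 2↦2, 3↦4}, {0↦0, 1↦7, 2↦2, 3↦5}, {0↦0, 1↦7, 2↦8, 3↦4} (+5 more)
R2: no valid match — LHS pattern not found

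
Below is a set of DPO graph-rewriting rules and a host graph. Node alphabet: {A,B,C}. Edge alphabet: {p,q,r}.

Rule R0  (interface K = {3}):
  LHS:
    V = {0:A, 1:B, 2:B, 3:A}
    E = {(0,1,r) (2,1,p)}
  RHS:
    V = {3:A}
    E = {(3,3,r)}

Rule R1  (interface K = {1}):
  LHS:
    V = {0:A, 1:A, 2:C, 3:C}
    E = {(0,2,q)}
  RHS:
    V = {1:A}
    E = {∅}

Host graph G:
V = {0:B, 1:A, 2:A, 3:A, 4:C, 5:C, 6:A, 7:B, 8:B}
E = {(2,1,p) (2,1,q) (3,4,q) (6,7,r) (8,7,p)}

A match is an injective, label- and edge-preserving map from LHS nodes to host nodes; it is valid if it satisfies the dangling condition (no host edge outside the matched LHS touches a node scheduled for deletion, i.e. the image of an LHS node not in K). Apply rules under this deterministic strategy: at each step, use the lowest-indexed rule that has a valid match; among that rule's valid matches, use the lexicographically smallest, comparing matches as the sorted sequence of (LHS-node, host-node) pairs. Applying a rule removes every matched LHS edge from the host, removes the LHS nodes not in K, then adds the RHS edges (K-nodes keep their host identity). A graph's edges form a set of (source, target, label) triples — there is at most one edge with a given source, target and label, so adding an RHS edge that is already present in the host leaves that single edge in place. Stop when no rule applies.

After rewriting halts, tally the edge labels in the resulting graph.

[0] host  ⇒  9 nodes, 5 edges  {2-p->1 2-q->1 3-q->4 6-r->7 8-p->7}
[1] R0 @ {0↦6, 1↦7, 2↦8, 3↦1}  ⇒  6 nodes, 4 edges  {1-r->1 2-p->1 2-q->1 3-q->4}
[2] R1 @ {0↦3, 1↦1, 2↦4, 3↦5}  ⇒  3 nodes, 3 edges  {1-r->1 2-p->1 2-q->1}
normal form: no rule applies after step 2
NF edges: [(1, 1, 'r'), (2, 1, 'p'), (2, 1, 'q')]

Answer: p:1 q:1 r:1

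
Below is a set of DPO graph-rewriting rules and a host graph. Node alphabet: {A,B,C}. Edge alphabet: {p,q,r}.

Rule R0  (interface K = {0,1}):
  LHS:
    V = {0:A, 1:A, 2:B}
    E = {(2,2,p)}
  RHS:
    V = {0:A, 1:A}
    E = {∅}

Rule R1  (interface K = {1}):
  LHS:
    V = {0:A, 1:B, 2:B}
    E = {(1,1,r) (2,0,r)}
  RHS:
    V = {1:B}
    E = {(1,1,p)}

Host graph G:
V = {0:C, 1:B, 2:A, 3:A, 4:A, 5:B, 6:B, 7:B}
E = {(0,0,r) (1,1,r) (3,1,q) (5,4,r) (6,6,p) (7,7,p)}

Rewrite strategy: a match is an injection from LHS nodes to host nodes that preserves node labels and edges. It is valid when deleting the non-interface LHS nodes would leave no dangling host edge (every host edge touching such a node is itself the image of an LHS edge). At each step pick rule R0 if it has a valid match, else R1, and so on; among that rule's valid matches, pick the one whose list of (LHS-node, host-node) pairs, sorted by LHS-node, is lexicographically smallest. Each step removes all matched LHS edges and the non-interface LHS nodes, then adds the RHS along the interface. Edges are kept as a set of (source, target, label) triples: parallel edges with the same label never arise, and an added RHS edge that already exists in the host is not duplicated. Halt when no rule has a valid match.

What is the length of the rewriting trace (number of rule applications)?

[0] host  ⇒  8 nodes, 6 edges  {0-r->0 1-r->1 3-q->1 5-r->4 6-p->6 7-p->7}
[1] R0 @ {0↦2, 1↦3, 2↦6}  ⇒  7 nodes, 5 edges  {0-r->0 1-r->1 3-q->1 5-r->4 7-p->7}
[2] R0 @ {0↦2, 1↦3, 2↦7}  ⇒  6 nodes, 4 edges  {0-r->0 1-r->1 3-q->1 5-r->4}
[3] R1 @ {0↦4, 1↦1, 2↦5}  ⇒  4 nodes, 3 edges  {0-r->0 1-p->1 3-q->1}
halt: no rule applies after step 3

Answer: 3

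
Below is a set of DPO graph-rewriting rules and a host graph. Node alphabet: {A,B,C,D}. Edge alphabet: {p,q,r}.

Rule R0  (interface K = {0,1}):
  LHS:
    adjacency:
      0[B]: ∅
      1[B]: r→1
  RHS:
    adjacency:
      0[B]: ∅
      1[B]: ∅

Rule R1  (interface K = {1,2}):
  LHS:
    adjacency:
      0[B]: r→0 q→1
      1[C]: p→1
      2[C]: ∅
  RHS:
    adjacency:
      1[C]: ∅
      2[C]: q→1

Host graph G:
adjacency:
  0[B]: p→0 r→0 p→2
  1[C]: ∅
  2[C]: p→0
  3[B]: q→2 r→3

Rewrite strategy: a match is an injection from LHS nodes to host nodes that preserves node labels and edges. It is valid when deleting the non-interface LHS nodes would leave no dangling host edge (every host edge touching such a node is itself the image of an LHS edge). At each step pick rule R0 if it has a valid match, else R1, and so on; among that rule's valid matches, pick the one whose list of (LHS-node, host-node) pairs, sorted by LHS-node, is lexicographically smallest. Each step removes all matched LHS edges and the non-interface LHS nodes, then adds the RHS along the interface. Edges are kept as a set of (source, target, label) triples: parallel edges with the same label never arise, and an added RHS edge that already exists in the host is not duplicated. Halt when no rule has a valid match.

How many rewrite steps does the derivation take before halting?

[0] host  ⇒  4 nodes, 6 edges  {0-p->0 0-r->0 0-p->2 2-p->0 3-q->2 3-r->3}
[1] R0 @ {0↦0, 1↦3}  ⇒  4 nodes, 5 edges  {0-p->0 0-r->0 0-p->2 2-p->0 3-q->2}
[2] R0 @ {0↦3, 1↦0}  ⇒  4 nodes, 4 edges  {0-p->0 0-p->2 2-p->0 3-q->2}
halt: no rule applies after step 2

Answer: 2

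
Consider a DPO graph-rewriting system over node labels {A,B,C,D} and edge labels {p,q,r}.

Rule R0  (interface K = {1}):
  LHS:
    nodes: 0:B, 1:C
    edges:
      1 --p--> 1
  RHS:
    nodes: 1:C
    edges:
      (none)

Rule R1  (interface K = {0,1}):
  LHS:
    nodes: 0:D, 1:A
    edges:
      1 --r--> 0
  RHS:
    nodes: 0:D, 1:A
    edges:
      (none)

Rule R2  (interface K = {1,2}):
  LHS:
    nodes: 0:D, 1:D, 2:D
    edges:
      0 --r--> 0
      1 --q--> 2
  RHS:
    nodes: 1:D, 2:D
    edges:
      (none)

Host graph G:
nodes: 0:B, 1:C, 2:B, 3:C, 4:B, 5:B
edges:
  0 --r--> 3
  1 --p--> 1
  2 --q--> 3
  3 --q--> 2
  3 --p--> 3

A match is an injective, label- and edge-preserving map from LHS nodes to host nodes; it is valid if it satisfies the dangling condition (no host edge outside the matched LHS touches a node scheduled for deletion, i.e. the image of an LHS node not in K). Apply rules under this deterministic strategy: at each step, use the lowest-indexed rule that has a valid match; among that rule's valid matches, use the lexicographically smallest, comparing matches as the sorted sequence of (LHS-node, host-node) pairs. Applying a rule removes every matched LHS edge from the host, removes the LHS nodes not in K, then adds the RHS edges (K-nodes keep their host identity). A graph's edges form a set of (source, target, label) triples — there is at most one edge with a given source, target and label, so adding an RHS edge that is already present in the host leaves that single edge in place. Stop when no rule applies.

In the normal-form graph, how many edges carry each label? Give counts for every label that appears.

[0] host  ⇒  6 nodes, 5 edges  {0-r->3 1-p->1 2-q->3 3-q->2 3-p->3}
[1] R0 @ {0↦4, 1↦1}  ⇒  5 nodes, 4 edges  {0-r->3 2-q->3 3-q->2 3-p->3}
[2] R0 @ {0↦5, 1↦3}  ⇒  4 nodes, 3 edges  {0-r->3 2-q->3 3-q->2}
halt: no rule applies after step 2
NF edges: [(0, 3, 'r'), (2, 3, 'q'), (3, 2, 'q')]

Answer: q:2 r:1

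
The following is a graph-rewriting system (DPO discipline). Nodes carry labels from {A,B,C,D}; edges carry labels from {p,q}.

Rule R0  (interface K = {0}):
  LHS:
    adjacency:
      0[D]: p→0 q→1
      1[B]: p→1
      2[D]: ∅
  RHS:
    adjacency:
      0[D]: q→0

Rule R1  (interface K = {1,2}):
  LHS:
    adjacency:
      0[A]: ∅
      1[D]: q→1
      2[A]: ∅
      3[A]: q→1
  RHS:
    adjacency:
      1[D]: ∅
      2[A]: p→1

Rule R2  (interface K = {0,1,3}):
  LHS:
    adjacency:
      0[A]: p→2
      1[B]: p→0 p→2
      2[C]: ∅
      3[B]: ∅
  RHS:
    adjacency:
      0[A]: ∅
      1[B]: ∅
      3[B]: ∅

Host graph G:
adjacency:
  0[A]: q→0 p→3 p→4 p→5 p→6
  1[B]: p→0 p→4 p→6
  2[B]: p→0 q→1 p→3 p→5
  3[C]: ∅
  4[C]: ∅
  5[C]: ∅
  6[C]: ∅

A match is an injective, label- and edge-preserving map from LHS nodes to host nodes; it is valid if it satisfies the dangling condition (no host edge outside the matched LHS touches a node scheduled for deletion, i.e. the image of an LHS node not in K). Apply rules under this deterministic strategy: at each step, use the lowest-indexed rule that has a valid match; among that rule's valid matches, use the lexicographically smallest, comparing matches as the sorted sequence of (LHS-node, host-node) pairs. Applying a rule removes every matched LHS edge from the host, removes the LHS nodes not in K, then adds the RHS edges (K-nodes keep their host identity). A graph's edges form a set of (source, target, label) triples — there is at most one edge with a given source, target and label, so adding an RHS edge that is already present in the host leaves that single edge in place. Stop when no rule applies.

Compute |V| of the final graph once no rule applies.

Answer: 5

Steps:
start.  V:7 E:12  edges: 0-q->0 0-p->3 0-p->4 0-p->5 0-p->6 1-p->0 1-p->4 1-p->6 2-p->0 2-q->1 2-p->3 2-p->5
1. fire R2 via {0↦0, 1↦1, 2↦4, 3↦2}  →  V:6 E:9  edges: 0-q->0 0-p->3 0-p->5 0-p->6 1-p->6 2-p->0 2-q->1 2-p->3 2-p->5
2. fire R2 via {0↦0, 1↦2, 2↦3, 3↦1}  →  V:5 E:6  edges: 0-q->0 0-p->5 0-p->6 1-p->6 2-q->1 2-p->5
normal form: no rule applies after step 2
NF nodes: {0:A, 1:B, 2:B, 5:C, 6:C}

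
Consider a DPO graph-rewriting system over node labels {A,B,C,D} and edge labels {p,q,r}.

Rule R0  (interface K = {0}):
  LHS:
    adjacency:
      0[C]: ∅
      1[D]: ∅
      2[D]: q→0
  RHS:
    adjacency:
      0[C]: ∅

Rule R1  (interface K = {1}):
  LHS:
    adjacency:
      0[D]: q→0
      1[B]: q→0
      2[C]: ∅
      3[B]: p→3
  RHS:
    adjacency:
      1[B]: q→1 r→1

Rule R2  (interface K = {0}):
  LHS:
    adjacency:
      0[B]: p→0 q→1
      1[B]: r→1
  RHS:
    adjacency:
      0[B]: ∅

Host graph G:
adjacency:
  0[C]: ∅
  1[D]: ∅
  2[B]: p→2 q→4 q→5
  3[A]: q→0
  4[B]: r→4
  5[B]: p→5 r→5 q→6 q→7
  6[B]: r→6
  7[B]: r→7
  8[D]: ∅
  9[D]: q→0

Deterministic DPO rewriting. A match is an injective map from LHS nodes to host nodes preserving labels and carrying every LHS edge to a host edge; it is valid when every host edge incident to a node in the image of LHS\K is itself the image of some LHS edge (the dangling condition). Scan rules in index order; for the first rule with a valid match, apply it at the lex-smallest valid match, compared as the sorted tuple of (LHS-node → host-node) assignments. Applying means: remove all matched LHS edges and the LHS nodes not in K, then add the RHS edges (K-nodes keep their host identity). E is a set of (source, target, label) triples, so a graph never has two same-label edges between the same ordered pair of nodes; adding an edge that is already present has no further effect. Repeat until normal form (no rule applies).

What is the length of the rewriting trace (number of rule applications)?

[0] host  ⇒  10 nodes, 12 edges  {2-p->2 2-q->4 2-q->5 3-q->0 4-r->4 5-p->5 5-r->5 5-q->6 5-q->7 6-r->6 7-r->7 9-q->0}
[1] R0 @ {0↦0, 1↦1, 2↦9}  ⇒  8 nodes, 11 edges  {2-p->2 2-q->4 2-q->5 3-q->0 4-r->4 5-p->5 5-r->5 5-q->6 5-q->7 6-r->6 7-r->7}
[2] R2 @ {0↦2, 1↦4}  ⇒  7 nodes, 8 edges  {2-q->5 3-q->0 5-p->5 5-r->5 5-q->6 5-q->7 6-r->6 7-r->7}
[3] R2 @ {0↦5, 1↦6}  ⇒  6 nodes, 5 edges  {2-q->5 3-q->0 5-r->5 5-q->7 7-r->7}
normal form: no rule applies after step 3

Answer: 3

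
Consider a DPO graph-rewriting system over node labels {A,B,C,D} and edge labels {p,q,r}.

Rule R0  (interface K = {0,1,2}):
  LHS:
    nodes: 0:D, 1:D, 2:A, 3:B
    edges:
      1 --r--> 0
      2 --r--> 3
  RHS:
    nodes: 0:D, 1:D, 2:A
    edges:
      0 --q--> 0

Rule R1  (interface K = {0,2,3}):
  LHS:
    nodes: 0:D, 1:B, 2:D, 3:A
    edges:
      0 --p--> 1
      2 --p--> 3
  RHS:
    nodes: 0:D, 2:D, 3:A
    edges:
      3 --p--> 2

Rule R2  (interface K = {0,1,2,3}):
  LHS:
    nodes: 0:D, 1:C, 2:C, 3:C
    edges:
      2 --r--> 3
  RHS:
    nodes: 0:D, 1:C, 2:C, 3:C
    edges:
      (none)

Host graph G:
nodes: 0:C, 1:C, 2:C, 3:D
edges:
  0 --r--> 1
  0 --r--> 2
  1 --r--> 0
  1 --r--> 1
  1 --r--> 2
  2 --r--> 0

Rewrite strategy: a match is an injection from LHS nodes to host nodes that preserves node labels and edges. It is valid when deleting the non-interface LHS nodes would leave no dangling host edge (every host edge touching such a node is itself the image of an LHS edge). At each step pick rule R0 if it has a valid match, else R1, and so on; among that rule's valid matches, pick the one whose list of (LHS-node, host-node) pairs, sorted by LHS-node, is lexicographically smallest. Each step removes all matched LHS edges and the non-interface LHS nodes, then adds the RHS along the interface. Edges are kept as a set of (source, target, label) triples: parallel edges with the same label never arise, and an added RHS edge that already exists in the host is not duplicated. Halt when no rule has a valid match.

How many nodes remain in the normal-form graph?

Answer: 4

Steps:
initial: |V|=4 |E|=6  E = 0-r->1 0-r->2 1-r->0 1-r->1 1-r->2 2-r->0
step 1: apply R2 at {0↦3, 1↦0, 2↦1, 3↦2}  → |V|=4 |E|=5  E = 0-r->1 0-r->2 1-r->0 1-r->1 2-r->0
step 2: apply R2 at {0↦3, 1↦1, 2↦0, 3↦2}  → |V|=4 |E|=4  E = 0-r->1 1-r->0 1-r->1 2-r->0
step 3: apply R2 at {0↦3, 1↦1, 2↦2, 3↦0}  → |V|=4 |E|=3  E = 0-r->1 1-r->0 1-r->1
step 4: apply R2 at {0↦3, 1↦2, 2↦0, 3↦1}  → |V|=4 |E|=2  E = 1-r->0 1-r->1
step 5: apply R2 at {0↦3, 1↦2, 2↦1, 3↦0}  → |V|=4 |E|=1  E = 1-r->1
final graph: no rule applies after step 5
NF nodes: {0:C, 1:C, 2:C, 3:D}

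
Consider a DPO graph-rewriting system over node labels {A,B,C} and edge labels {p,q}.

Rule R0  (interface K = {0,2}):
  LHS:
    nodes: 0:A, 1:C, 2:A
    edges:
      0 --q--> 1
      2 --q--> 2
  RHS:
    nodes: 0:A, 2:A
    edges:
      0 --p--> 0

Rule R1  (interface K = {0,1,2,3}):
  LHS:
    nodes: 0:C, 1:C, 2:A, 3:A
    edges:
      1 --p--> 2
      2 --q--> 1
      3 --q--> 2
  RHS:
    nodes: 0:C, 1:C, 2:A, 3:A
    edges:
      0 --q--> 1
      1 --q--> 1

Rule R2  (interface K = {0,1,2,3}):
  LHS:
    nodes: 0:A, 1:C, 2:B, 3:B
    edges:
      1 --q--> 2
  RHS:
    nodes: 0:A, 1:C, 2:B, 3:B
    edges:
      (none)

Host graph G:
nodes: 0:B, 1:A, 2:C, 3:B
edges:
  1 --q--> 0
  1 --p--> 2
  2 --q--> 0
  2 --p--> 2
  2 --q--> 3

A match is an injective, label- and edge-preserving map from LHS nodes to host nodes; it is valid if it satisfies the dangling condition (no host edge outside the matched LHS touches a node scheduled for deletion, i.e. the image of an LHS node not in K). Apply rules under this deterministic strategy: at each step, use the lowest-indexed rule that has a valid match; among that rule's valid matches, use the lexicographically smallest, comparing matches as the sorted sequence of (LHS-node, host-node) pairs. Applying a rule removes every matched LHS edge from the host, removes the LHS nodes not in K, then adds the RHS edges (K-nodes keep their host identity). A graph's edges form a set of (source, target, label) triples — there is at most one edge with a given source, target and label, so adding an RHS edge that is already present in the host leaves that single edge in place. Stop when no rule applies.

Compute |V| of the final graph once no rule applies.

Answer: 4

Derivation:
initial: |V|=4 |E|=5  E = 1-q->0 1-p->2 2-q->0 2-p->2 2-q->3
step 1: apply R2 at {0↦1, 1↦2, 2↦0, 3↦3}  → |V|=4 |E|=4  E = 1-q->0 1-p->2 2-p->2 2-q->3
step 2: apply R2 at {0↦1, 1↦2, 2↦3, 3↦0}  → |V|=4 |E|=3  E = 1-q->0 1-p->2 2-p->2
final graph: no rule applies after step 2
NF nodes: {0:B, 1:A, 2:C, 3:B}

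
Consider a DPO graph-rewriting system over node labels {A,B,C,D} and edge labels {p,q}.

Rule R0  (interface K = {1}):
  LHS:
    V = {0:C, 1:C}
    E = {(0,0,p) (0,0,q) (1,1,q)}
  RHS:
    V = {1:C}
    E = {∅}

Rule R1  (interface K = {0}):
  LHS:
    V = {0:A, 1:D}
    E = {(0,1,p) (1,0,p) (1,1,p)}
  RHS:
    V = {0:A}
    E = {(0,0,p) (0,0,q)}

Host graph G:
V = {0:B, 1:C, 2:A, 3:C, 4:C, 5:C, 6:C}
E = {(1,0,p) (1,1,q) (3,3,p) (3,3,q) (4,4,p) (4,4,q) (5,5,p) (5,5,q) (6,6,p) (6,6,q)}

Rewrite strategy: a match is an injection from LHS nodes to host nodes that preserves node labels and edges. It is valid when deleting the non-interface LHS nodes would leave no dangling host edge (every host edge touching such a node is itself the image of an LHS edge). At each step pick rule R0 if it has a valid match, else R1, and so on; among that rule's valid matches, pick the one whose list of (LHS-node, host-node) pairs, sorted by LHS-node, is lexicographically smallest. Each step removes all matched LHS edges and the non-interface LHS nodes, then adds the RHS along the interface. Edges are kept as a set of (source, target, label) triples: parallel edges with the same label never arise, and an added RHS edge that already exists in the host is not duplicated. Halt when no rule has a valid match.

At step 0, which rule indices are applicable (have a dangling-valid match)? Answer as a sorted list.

R0: 16 valid matches — {0↦3, 1↦1}, {0↦3, 1↦4}, {0↦3, 1↦5} (+13 more)
R1: no valid match — LHS pattern not found

Answer: [R0]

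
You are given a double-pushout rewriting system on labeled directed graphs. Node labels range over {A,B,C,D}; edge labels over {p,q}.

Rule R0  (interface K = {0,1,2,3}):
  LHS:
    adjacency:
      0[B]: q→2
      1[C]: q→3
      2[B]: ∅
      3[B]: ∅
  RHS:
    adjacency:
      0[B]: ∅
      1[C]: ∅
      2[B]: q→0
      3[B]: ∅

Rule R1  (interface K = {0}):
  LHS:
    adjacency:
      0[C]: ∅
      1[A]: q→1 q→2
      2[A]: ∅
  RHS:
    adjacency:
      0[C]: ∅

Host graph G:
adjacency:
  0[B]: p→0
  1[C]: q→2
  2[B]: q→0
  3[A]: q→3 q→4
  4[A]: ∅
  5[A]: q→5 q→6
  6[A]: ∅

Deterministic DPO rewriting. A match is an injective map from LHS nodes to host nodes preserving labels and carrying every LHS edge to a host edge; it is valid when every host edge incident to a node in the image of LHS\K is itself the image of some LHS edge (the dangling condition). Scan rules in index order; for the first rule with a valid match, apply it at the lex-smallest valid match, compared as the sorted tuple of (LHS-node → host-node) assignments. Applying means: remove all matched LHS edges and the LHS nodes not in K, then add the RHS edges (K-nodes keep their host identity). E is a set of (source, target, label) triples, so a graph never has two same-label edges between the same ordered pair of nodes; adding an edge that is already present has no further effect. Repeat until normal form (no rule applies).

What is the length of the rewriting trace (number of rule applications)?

start.  V:7 E:7  edges: 0-p->0 1-q->2 2-q->0 3-q->3 3-q->4 5-q->5 5-q->6
1. fire R1 via {0↦1, 1↦3, 2↦4}  →  V:5 E:5  edges: 0-p->0 1-q->2 2-q->0 5-q->5 5-q->6
2. fire R1 via {0↦1, 1↦5, 2↦6}  →  V:3 E:3  edges: 0-p->0 1-q->2 2-q->0
halt: no rule applies after step 2

Answer: 2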